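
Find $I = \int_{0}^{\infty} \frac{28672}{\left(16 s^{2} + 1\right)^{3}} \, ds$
$1344 \pi$

Start from the standard arctangent integral
$$J(a) = \int_{0}^{\infty} \frac{7}{a^{2} + s^{2}} \, ds = \frac{7 \pi}{2 a}.$$

Differentiating under the integral sign with respect to $a$,
$$\frac{dJ}{da} = \int_{0}^{\infty} - \frac{14 a}{\left(a^{2} + s^{2}\right)^{2}} \, ds = - \frac{7 \pi}{2 a^{2}},$$
so $\int_{0}^{\infty} \frac{7}{\left(a^{2} + s^{2}\right)^{2}} \, ds = \frac{7 \pi}{4 a^{3}}$.

Repeating — each differentiation of $1/(s^2+a^2)^j$ produces $-2ja/(s^2+a^2)^{j+1}$ — and dividing through by $-2ja$ at each step yields, after $2$ differentiations in total,
$$\int_{0}^{\infty} \frac{7}{\left(a^{2} + s^{2}\right)^{3}} \, ds = \frac{21 \pi}{16 a^{5}}.$$

Setting $a = \frac{1}{4}$:
$$I = 1344 \pi.$$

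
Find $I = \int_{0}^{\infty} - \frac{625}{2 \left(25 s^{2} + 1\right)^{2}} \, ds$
$- \frac{125 \pi}{8}$

Recall the elementary integral
$$J(a) = \int_{0}^{\infty} - \frac{1}{2 \left(a^{2} + s^{2}\right)} \, ds = - \frac{\pi}{4 a}.$$

Differentiating under the integral sign with respect to $a$,
$$\frac{dJ}{da} = \int_{0}^{\infty} \frac{a}{\left(a^{2} + s^{2}\right)^{2}} \, ds = \frac{\pi}{4 a^{2}},$$
so $\int_{0}^{\infty} - \frac{1}{2 \left(a^{2} + s^{2}\right)^{2}} \, ds = - \frac{\pi}{8 a^{3}}$.

Setting $a = \frac{1}{5}$:
$$I = - \frac{125 \pi}{8}.$$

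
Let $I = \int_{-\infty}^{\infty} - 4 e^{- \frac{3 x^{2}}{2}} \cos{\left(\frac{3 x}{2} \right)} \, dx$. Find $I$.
$- \frac{4 \sqrt{6} \sqrt{\pi}}{3 e^{\frac{3}{8}}}$

Let $b$ denote the cosine frequency and define $I(b) = \int_{-\infty}^{\infty} - 4 e^{- \frac{3 x^{2}}{2}} \cos{\left(b x \right)} \, dx$.

Differentiating under the integral sign,
$$I'(b) = \int_{-\infty}^{\infty} 4 x e^{- \frac{3 x^{2}}{2}} \sin{\left(b x \right)} \, dx.$$

Integrate $\int_{-\infty}^{\infty} x \sin(b x)\, e^{- \frac{3 x^{2}}{2}}\, dx$ by parts with $u = \sin(b x)$ and $dv = x\, e^{- \frac{3 x^{2}}{2}}\, dx$, giving $v = - \frac{e^{- \frac{3 x^{2}}{2}}}{3}$. The boundary term vanishes and
$$\int_{-\infty}^{\infty} x \sin(b x)\, e^{- \frac{3 x^{2}}{2}}\, dx = \frac{b}{3} \int_{-\infty}^{\infty} \cos(b x)\, e^{- \frac{3 x^{2}}{2}}\, dx,$$
so $I'(b) = - \frac{b}{3}\, I(b)$.

This is a separable first-order ODE; solving with the initial condition $I(0) = \int_{-\infty}^{\infty} - 4 e^{- \frac{3 x^{2}}{2}}\,dx = - \frac{4 \sqrt{6} \sqrt{\pi}}{3}$ gives
$$I(b) = - \frac{4 \sqrt{6} \sqrt{\pi} e^{- \frac{b^{2}}{6}}}{3}.$$

Setting $b = \frac{3}{2}$:
$$I = - \frac{4 \sqrt{6} \sqrt{\pi}}{3 e^{\frac{3}{8}}}.$$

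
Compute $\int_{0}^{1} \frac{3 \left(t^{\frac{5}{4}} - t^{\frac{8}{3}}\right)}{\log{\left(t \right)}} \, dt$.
$\log{\left(\frac{19683}{85184} \right)}$

Consider the one-parameter family: let $I(a) = \int_{0}^{1} \frac{3 \left(- t^{\frac{8}{3}} + t^{a}\right)}{\log{\left(t \right)}} \, dt$.

Since $\dfrac{\partial}{\partial a}\,t^{a} = t^{a} \ln t$, the $\ln t$ in the denominator cancels and
$$\frac{dI}{da} = \int_{0}^{1} 3 t^{a} \, dt = 3 \left[\frac{t^{a+1}}{a+1}\right]_0^1 = \frac{3}{a + 1}.$$

Integrating with respect to $a$ gives $I(a) = \log{\left(\frac{27 \left(a + 1\right)^{3}}{1331} \right)} + C$.

At $a = \frac{8}{3}$ the integrand is identically $0$, so $I(\frac{8}{3}) = 0$. The closed form gives $0$, hence $C = 0$.

Setting $a = \frac{5}{4}$:
$$I = \log{\left(\frac{19683}{85184} \right)}.$$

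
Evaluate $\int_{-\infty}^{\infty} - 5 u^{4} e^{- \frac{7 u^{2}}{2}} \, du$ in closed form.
$- \frac{15 \sqrt{14} \sqrt{\pi}}{343}$

Consider the simpler parametrised integral
$$J(a) = \int_{-\infty}^{\infty} - 5 e^{- a u^{2}} \, du = - \frac{5 \sqrt{\pi}}{\sqrt{a}}.$$

Differentiating under the integral sign brings down a factor of $(-u^2)$:
$$\frac{dJ}{da} = \int_{-\infty}^{\infty} 5 u^{2} e^{- a u^{2}} \, du = \frac{5 \sqrt{\pi}}{2 a^{\frac{3}{2}}}.$$

Repeating twice in total — each differentiation brings down another $(-u^2)$ — gives
$$\frac{d^{2}J}{da^{2}} = \int_{-\infty}^{\infty} - 5 u^{4} e^{- a u^{2}} \, du = - \frac{15 \sqrt{\pi}}{4 a^{\frac{5}{2}}},$$
and the integrand here is exactly the target integrand, so $I = - \frac{15 \sqrt{\pi}}{4 a^{\frac{5}{2}}}$.

Setting $a = \frac{7}{2}$:
$$I = - \frac{15 \sqrt{14} \sqrt{\pi}}{343}.$$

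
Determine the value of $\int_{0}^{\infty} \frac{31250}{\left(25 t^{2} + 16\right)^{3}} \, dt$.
$\frac{9375 \pi}{8192}$

Start from the standard arctangent integral
$$J(a) = \int_{0}^{\infty} \frac{2}{a^{2} + t^{2}} \, dt = \frac{\pi}{a}.$$

Differentiating under the integral sign with respect to $a$,
$$\frac{dJ}{da} = \int_{0}^{\infty} - \frac{4 a}{\left(a^{2} + t^{2}\right)^{2}} \, dt = - \frac{\pi}{a^{2}},$$
so $\int_{0}^{\infty} \frac{2}{\left(a^{2} + t^{2}\right)^{2}} \, dt = \frac{\pi}{2 a^{3}}$.

Repeating — each differentiation of $1/(t^2+a^2)^j$ produces $-2ja/(t^2+a^2)^{j+1}$ — and dividing through by $-2ja$ at each step yields, after $2$ differentiations in total,
$$\int_{0}^{\infty} \frac{2}{\left(a^{2} + t^{2}\right)^{3}} \, dt = \frac{3 \pi}{8 a^{5}}.$$

Setting $a = \frac{4}{5}$:
$$I = \frac{9375 \pi}{8192}.$$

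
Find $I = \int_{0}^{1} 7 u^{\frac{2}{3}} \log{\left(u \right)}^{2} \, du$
$\frac{378}{125}$

Begin with the known integral
$$J(a) = \int_{0}^{1} 7 u^{a} \, du = \frac{7}{a + 1}.$$

Differentiating under the integral sign brings down a factor of $\ln u$:
$$\frac{dJ}{da} = \int_{0}^{1} 7 u^{a} \log{\left(u \right)} \, du = - \frac{7}{\left(a + 1\right)^{2}}.$$

Repeating twice in total — each differentiation brings down another $\ln u$ — gives
$$\frac{d^{2}J}{da^{2}} = \int_{0}^{1} 7 u^{a} \log{\left(u \right)}^{2} \, du = \frac{14}{\left(a + 1\right)^{3}},$$
and the integrand here is exactly the target integrand, so $I = \frac{14}{\left(a + 1\right)^{3}}$.

Setting $a = \frac{2}{3}$:
$$I = \frac{378}{125}.$$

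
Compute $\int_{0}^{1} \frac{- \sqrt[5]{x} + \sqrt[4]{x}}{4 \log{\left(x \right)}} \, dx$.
$\log{\left(\frac{\sqrt{5} \sqrt[4]{54}}{6} \right)}$

Replace the exponent $\frac{1}{5}$ by a parameter $a$: let $I(a) = \int_{0}^{1} \frac{\sqrt[4]{x} - x^{a}}{4 \log{\left(x \right)}} \, dx$.

Since $\dfrac{\partial}{\partial a}\,x^{a} = x^{a} \ln x$, the $\ln x$ in the denominator cancels and
$$\frac{dI}{da} = \int_{0}^{1} - \frac{1}{4} x^{a} \, dx = - \frac{1}{4} \left[\frac{x^{a+1}}{a+1}\right]_0^1 = - \frac{1}{4 a + 4}.$$

Integrating with respect to $a$ gives $I(a) = - \frac{\log{\left(a + 1 \right)}}{4} - \frac{\log{\left(2 \right)}}{2} + \frac{\log{\left(5 \right)}}{4} + C$.

At $a = \frac{1}{4}$ the integrand is identically $0$, so $I(\frac{1}{4}) = 0$. The closed form gives $0$, hence $C = 0$.

Setting $a = \frac{1}{5}$:
$$I = \log{\left(\frac{\sqrt{5} \sqrt[4]{54}}{6} \right)}.$$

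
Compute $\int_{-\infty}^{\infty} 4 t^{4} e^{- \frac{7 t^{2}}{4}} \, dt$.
$\frac{96 \sqrt{7} \sqrt{\pi}}{343}$

Consider the simpler parametrised integral
$$J(a) = \int_{-\infty}^{\infty} 4 e^{- a t^{2}} \, dt = \frac{4 \sqrt{\pi}}{\sqrt{a}}.$$

Differentiating under the integral sign brings down a factor of $(-t^2)$:
$$\frac{dJ}{da} = \int_{-\infty}^{\infty} - 4 t^{2} e^{- a t^{2}} \, dt = - \frac{2 \sqrt{\pi}}{a^{\frac{3}{2}}}.$$

Repeating twice in total — each differentiation brings down another $(-t^2)$ — gives
$$\frac{d^{2}J}{da^{2}} = \int_{-\infty}^{\infty} 4 t^{4} e^{- a t^{2}} \, dt = \frac{3 \sqrt{\pi}}{a^{\frac{5}{2}}},$$
and the integrand here is exactly the target integrand, so $I = \frac{3 \sqrt{\pi}}{a^{\frac{5}{2}}}$.

Setting $a = \frac{7}{4}$:
$$I = \frac{96 \sqrt{7} \sqrt{\pi}}{343}.$$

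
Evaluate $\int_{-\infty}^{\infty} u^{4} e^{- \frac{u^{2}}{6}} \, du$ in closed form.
$27 \sqrt{6} \sqrt{\pi}$

Start from the elementary integral
$$J(a) = \int_{-\infty}^{\infty} e^{- a u^{2}} \, du = \frac{\sqrt{\pi}}{\sqrt{a}}.$$

Differentiating under the integral sign brings down a factor of $(-u^2)$:
$$\frac{dJ}{da} = \int_{-\infty}^{\infty} - u^{2} e^{- a u^{2}} \, du = - \frac{\sqrt{\pi}}{2 a^{\frac{3}{2}}}.$$

Repeating twice in total — each differentiation brings down another $(-u^2)$ — gives
$$\frac{d^{2}J}{da^{2}} = \int_{-\infty}^{\infty} u^{4} e^{- a u^{2}} \, du = \frac{3 \sqrt{\pi}}{4 a^{\frac{5}{2}}},$$
and the integrand here is exactly the target integrand, so $I = \frac{3 \sqrt{\pi}}{4 a^{\frac{5}{2}}}$.

Setting $a = \frac{1}{6}$:
$$I = 27 \sqrt{6} \sqrt{\pi}.$$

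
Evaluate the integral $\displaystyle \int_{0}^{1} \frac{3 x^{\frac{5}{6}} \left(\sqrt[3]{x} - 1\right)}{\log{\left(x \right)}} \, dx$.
$\log{\left(\frac{2197}{1331} \right)}$

Replace the exponent $\frac{7}{6}$ by a parameter $a$: let $I(a) = \int_{0}^{1} \frac{3 \left(- x^{\frac{5}{6}} + x^{a}\right)}{\log{\left(x \right)}} \, dx$.

Since $\dfrac{\partial}{\partial a}\,x^{a} = x^{a} \ln x$, the $\ln x$ in the denominator cancels and
$$\frac{dI}{da} = \int_{0}^{1} 3 x^{a} \, dx = 3 \left[\frac{x^{a+1}}{a+1}\right]_0^1 = \frac{3}{a + 1}.$$

Integrating with respect to $a$ gives $I(a) = \log{\left(\frac{216 \left(a + 1\right)^{3}}{1331} \right)} + C$.

At $a = \frac{5}{6}$ the integrand is identically $0$, so $I(\frac{5}{6}) = 0$. The closed form gives $0$, hence $C = 0$.

Setting $a = \frac{7}{6}$:
$$I = \log{\left(\frac{2197}{1331} \right)}.$$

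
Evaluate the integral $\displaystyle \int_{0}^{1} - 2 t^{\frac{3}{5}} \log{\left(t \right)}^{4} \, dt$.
$- \frac{9375}{2048}$

Begin with the known integral
$$J(a) = \int_{0}^{1} - 2 t^{a} \, dt = - \frac{2}{a + 1}.$$

Differentiating under the integral sign brings down a factor of $\ln t$:
$$\frac{dJ}{da} = \int_{0}^{1} - 2 t^{a} \log{\left(t \right)} \, dt = \frac{2}{\left(a + 1\right)^{2}}.$$

Repeating $4$ times in total — each differentiation brings down another $\ln t$ — gives
$$\frac{d^{4}J}{da^{4}} = \int_{0}^{1} - 2 t^{a} \log{\left(t \right)}^{4} \, dt = - \frac{48}{\left(a + 1\right)^{5}},$$
and the integrand here is exactly the target integrand, so $I = - \frac{48}{\left(a + 1\right)^{5}}$.

Setting $a = \frac{3}{5}$:
$$I = - \frac{9375}{2048}.$$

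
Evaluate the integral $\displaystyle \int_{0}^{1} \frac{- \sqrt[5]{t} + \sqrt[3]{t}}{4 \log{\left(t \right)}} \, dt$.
$- \frac{\log{\left(3 \right)}}{2} + \frac{\log{\left(10 \right)}}{4}$

Replace the exponent $\frac{1}{5}$ by a parameter $a$: let $I(a) = \int_{0}^{1} \frac{\sqrt[3]{t} - t^{a}}{4 \log{\left(t \right)}} \, dt$.

Since $\dfrac{\partial}{\partial a}\,t^{a} = t^{a} \ln t$, the $\ln t$ in the denominator cancels and
$$\frac{dI}{da} = \int_{0}^{1} - \frac{1}{4} t^{a} \, dt = - \frac{1}{4} \left[\frac{t^{a+1}}{a+1}\right]_0^1 = - \frac{1}{4 a + 4}.$$

Integrating with respect to $a$ gives $I(a) = - \frac{\log{\left(a + 1 \right)}}{4} - \frac{\log{\left(3 \right)}}{4} + \frac{\log{\left(2 \right)}}{2} + C$.

At $a = \frac{1}{3}$ the integrand is identically $0$, so $I(\frac{1}{3}) = 0$. The closed form gives $0$, hence $C = 0$.

Setting $a = \frac{1}{5}$:
$$I = - \frac{\log{\left(3 \right)}}{2} + \frac{\log{\left(10 \right)}}{4}.$$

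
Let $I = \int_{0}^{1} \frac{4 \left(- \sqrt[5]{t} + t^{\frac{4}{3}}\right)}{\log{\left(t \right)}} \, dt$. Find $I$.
$- \log{\left(\frac{104976}{1500625} \right)}$

Introduce a parameter $a$ in the exponent: let $I(a) = \int_{0}^{1} \frac{4 \left(t^{\frac{4}{3}} - t^{a}\right)}{\log{\left(t \right)}} \, dt$.

Since $\dfrac{\partial}{\partial a}\,t^{a} = t^{a} \ln t$, the $\ln t$ in the denominator cancels and
$$\frac{dI}{da} = \int_{0}^{1} -4 t^{a} \, dt = -4 \left[\frac{t^{a+1}}{a+1}\right]_0^1 = - \frac{4}{a + 1}.$$

Integrating with respect to $a$ gives $I(a) = - \log{\left(\frac{81 \left(a + 1\right)^{4}}{2401} \right)} + C$.

At $a = \frac{4}{3}$ the integrand is identically $0$, so $I(\frac{4}{3}) = 0$. The closed form gives $0$, hence $C = 0$.

Setting $a = \frac{1}{5}$:
$$I = - \log{\left(\frac{104976}{1500625} \right)}.$$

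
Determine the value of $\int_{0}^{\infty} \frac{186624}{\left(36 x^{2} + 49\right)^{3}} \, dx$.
$\frac{5832 \pi}{16807}$

Recall the elementary integral
$$J(a) = \int_{0}^{\infty} \frac{4}{a^{2} + x^{2}} \, dx = \frac{2 \pi}{a}.$$

Differentiating under the integral sign with respect to $a$,
$$\frac{dJ}{da} = \int_{0}^{\infty} - \frac{8 a}{\left(a^{2} + x^{2}\right)^{2}} \, dx = - \frac{2 \pi}{a^{2}},$$
so $\int_{0}^{\infty} \frac{4}{\left(a^{2} + x^{2}\right)^{2}} \, dx = \frac{\pi}{a^{3}}$.

Repeating — each differentiation of $1/(x^2+a^2)^j$ produces $-2ja/(x^2+a^2)^{j+1}$ — and dividing through by $-2ja$ at each step yields, after $2$ differentiations in total,
$$\int_{0}^{\infty} \frac{4}{\left(a^{2} + x^{2}\right)^{3}} \, dx = \frac{3 \pi}{4 a^{5}}.$$

Setting $a = \frac{7}{6}$:
$$I = \frac{5832 \pi}{16807}.$$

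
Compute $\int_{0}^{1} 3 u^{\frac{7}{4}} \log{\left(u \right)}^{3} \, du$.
$- \frac{4608}{14641}$

Consider the simpler parametrised integral
$$J(a) = \int_{0}^{1} 3 u^{a} \, du = \frac{3}{a + 1}.$$

Differentiating under the integral sign brings down a factor of $\ln u$:
$$\frac{dJ}{da} = \int_{0}^{1} 3 u^{a} \log{\left(u \right)} \, du = - \frac{3}{\left(a + 1\right)^{2}}.$$

Repeating $3$ times in total — each differentiation brings down another $\ln u$ — gives
$$\frac{d^{3}J}{da^{3}} = \int_{0}^{1} 3 u^{a} \log{\left(u \right)}^{3} \, du = - \frac{18}{\left(a + 1\right)^{4}},$$
and the integrand here is exactly the target integrand, so $I = - \frac{18}{\left(a + 1\right)^{4}}$.

Setting $a = \frac{7}{4}$:
$$I = - \frac{4608}{14641}.$$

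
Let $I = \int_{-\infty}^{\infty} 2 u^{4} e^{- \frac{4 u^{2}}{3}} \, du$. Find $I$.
$\frac{27 \sqrt{3} \sqrt{\pi}}{64}$

Start from the elementary integral
$$J(a) = \int_{-\infty}^{\infty} 2 e^{- a u^{2}} \, du = \frac{2 \sqrt{\pi}}{\sqrt{a}}.$$

Differentiating under the integral sign brings down a factor of $(-u^2)$:
$$\frac{dJ}{da} = \int_{-\infty}^{\infty} - 2 u^{2} e^{- a u^{2}} \, du = - \frac{\sqrt{\pi}}{a^{\frac{3}{2}}}.$$

Repeating twice in total — each differentiation brings down another $(-u^2)$ — gives
$$\frac{d^{2}J}{da^{2}} = \int_{-\infty}^{\infty} 2 u^{4} e^{- a u^{2}} \, du = \frac{3 \sqrt{\pi}}{2 a^{\frac{5}{2}}},$$
and the integrand here is exactly the target integrand, so $I = \frac{3 \sqrt{\pi}}{2 a^{\frac{5}{2}}}$.

Setting $a = \frac{4}{3}$:
$$I = \frac{27 \sqrt{3} \sqrt{\pi}}{64}.$$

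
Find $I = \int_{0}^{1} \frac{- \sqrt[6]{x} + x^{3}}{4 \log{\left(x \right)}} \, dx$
$- \frac{\log{\left(7 \right)}}{4} + \frac{\log{\left(24 \right)}}{4}$

Replace the exponent $\frac{1}{6}$ by a parameter $a$: let $I(a) = \int_{0}^{1} \frac{x^{3} - x^{a}}{4 \log{\left(x \right)}} \, dx$.

Since $\dfrac{\partial}{\partial a}\,x^{a} = x^{a} \ln x$, the $\ln x$ in the denominator cancels and
$$\frac{dI}{da} = \int_{0}^{1} - \frac{1}{4} x^{a} \, dx = - \frac{1}{4} \left[\frac{x^{a+1}}{a+1}\right]_0^1 = - \frac{1}{4 a + 4}.$$

Integrating with respect to $a$ gives $I(a) = - \frac{\log{\left(a + 1 \right)}}{4} + \frac{\log{\left(2 \right)}}{2} + C$.

At $a = 3$ the integrand is identically $0$, so $I(3) = 0$. The closed form gives $0$, hence $C = 0$.

Setting $a = \frac{1}{6}$:
$$I = - \frac{\log{\left(7 \right)}}{4} + \frac{\log{\left(24 \right)}}{4}.$$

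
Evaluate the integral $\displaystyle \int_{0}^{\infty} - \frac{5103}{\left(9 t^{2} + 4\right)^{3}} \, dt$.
$- \frac{5103 \pi}{512}$

Start from the standard arctangent integral
$$J(a) = \int_{0}^{\infty} - \frac{7}{a^{2} + t^{2}} \, dt = - \frac{7 \pi}{2 a}.$$

Differentiating under the integral sign with respect to $a$,
$$\frac{dJ}{da} = \int_{0}^{\infty} \frac{14 a}{\left(a^{2} + t^{2}\right)^{2}} \, dt = \frac{7 \pi}{2 a^{2}},$$
so $\int_{0}^{\infty} - \frac{7}{\left(a^{2} + t^{2}\right)^{2}} \, dt = - \frac{7 \pi}{4 a^{3}}$.

Repeating — each differentiation of $1/(t^2+a^2)^j$ produces $-2ja/(t^2+a^2)^{j+1}$ — and dividing through by $-2ja$ at each step yields, after $2$ differentiations in total,
$$\int_{0}^{\infty} - \frac{7}{\left(a^{2} + t^{2}\right)^{3}} \, dt = - \frac{21 \pi}{16 a^{5}}.$$

Setting $a = \frac{2}{3}$:
$$I = - \frac{5103 \pi}{512}.$$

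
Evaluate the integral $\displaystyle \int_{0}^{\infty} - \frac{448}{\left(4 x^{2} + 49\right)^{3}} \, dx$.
$- \frac{6 \pi}{2401}$

Start from the standard arctangent integral
$$J(a) = \int_{0}^{\infty} - \frac{7}{a^{2} + x^{2}} \, dx = - \frac{7 \pi}{2 a}.$$

Differentiating under the integral sign with respect to $a$,
$$\frac{dJ}{da} = \int_{0}^{\infty} \frac{14 a}{\left(a^{2} + x^{2}\right)^{2}} \, dx = \frac{7 \pi}{2 a^{2}},$$
so $\int_{0}^{\infty} - \frac{7}{\left(a^{2} + x^{2}\right)^{2}} \, dx = - \frac{7 \pi}{4 a^{3}}$.

Repeating — each differentiation of $1/(x^2+a^2)^j$ produces $-2ja/(x^2+a^2)^{j+1}$ — and dividing through by $-2ja$ at each step yields, after $2$ differentiations in total,
$$\int_{0}^{\infty} - \frac{7}{\left(a^{2} + x^{2}\right)^{3}} \, dx = - \frac{21 \pi}{16 a^{5}}.$$

Setting $a = \frac{7}{2}$:
$$I = - \frac{6 \pi}{2401}.$$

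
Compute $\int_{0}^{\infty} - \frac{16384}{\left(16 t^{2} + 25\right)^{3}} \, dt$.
$- \frac{768 \pi}{3125}$

Recall the elementary integral
$$J(a) = \int_{0}^{\infty} - \frac{4}{a^{2} + t^{2}} \, dt = - \frac{2 \pi}{a}.$$

Differentiating under the integral sign with respect to $a$,
$$\frac{dJ}{da} = \int_{0}^{\infty} \frac{8 a}{\left(a^{2} + t^{2}\right)^{2}} \, dt = \frac{2 \pi}{a^{2}},$$
so $\int_{0}^{\infty} - \frac{4}{\left(a^{2} + t^{2}\right)^{2}} \, dt = - \frac{\pi}{a^{3}}$.

Repeating — each differentiation of $1/(t^2+a^2)^j$ produces $-2ja/(t^2+a^2)^{j+1}$ — and dividing through by $-2ja$ at each step yields, after $2$ differentiations in total,
$$\int_{0}^{\infty} - \frac{4}{\left(a^{2} + t^{2}\right)^{3}} \, dt = - \frac{3 \pi}{4 a^{5}}.$$

Setting $a = \frac{5}{4}$:
$$I = - \frac{768 \pi}{3125}.$$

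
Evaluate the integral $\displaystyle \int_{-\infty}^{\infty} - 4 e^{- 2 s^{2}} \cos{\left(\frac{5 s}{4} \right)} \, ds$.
$- \frac{2 \sqrt{2} \sqrt{\pi}}{e^{\frac{25}{128}}}$

Let $b$ denote the cosine frequency and define $I(b) = \int_{-\infty}^{\infty} - 4 e^{- 2 s^{2}} \cos{\left(b s \right)} \, ds$.

Differentiating under the integral sign,
$$I'(b) = \int_{-\infty}^{\infty} 4 s e^{- 2 s^{2}} \sin{\left(b s \right)} \, ds.$$

Integrate $\int_{-\infty}^{\infty} s \sin(b s)\, e^{- 2 s^{2}}\, ds$ by parts with $u = \sin(b s)$ and $dv = s\, e^{- 2 s^{2}}\, ds$, giving $v = - \frac{e^{- 2 s^{2}}}{4}$. The boundary term vanishes and
$$\int_{-\infty}^{\infty} s \sin(b s)\, e^{- 2 s^{2}}\, ds = \frac{b}{4} \int_{-\infty}^{\infty} \cos(b s)\, e^{- 2 s^{2}}\, ds,$$
so $I'(b) = - \frac{b}{4}\, I(b)$.

This is a separable first-order ODE; solving with the initial condition $I(0) = \int_{-\infty}^{\infty} - 4 e^{- 2 s^{2}}\,ds = - 2 \sqrt{2} \sqrt{\pi}$ gives
$$I(b) = - 2 \sqrt{2} \sqrt{\pi} e^{- \frac{b^{2}}{8}}.$$

Setting $b = \frac{5}{4}$:
$$I = - \frac{2 \sqrt{2} \sqrt{\pi}}{e^{\frac{25}{128}}}.$$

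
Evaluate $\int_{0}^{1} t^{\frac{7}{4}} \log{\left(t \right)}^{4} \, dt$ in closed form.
$\frac{24576}{161051}$

Start from the elementary integral
$$J(a) = \int_{0}^{1} t^{a} \, dt = \frac{1}{a + 1}.$$

Differentiating under the integral sign brings down a factor of $\ln t$:
$$\frac{dJ}{da} = \int_{0}^{1} t^{a} \log{\left(t \right)} \, dt = - \frac{1}{\left(a + 1\right)^{2}}.$$

Repeating $4$ times in total — each differentiation brings down another $\ln t$ — gives
$$\frac{d^{4}J}{da^{4}} = \int_{0}^{1} t^{a} \log{\left(t \right)}^{4} \, dt = \frac{24}{\left(a + 1\right)^{5}},$$
and the integrand here is exactly the target integrand, so $I = \frac{24}{\left(a + 1\right)^{5}}$.

Setting $a = \frac{7}{4}$:
$$I = \frac{24576}{161051}.$$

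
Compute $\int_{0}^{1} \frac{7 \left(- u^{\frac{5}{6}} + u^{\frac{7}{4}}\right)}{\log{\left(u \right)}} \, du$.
$\log{\left(\frac{2187}{128} \right)}$

Introduce a parameter $a$ in the exponent: let $I(a) = \int_{0}^{1} \frac{7 \left(- u^{\frac{5}{6}} + u^{a}\right)}{\log{\left(u \right)}} \, du$.

Since $\dfrac{\partial}{\partial a}\,u^{a} = u^{a} \ln u$, the $\ln u$ in the denominator cancels and
$$\frac{dI}{da} = \int_{0}^{1} 7 u^{a} \, du = 7 \left[\frac{u^{a+1}}{a+1}\right]_0^1 = \frac{7}{a + 1}.$$

Integrating with respect to $a$ gives $I(a) = \log{\left(\frac{279936 \left(a + 1\right)^{7}}{19487171} \right)} + C$.

At $a = \frac{5}{6}$ the integrand is identically $0$, so $I(\frac{5}{6}) = 0$. The closed form gives $0$, hence $C = 0$.

Setting $a = \frac{7}{4}$:
$$I = \log{\left(\frac{2187}{128} \right)}.$$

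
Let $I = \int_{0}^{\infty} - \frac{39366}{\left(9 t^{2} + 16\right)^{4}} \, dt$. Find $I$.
$- \frac{32805 \pi}{262144}$

Begin with the known result
$$J(a) = \int_{0}^{\infty} - \frac{6}{a^{2} + t^{2}} \, dt = - \frac{3 \pi}{a}.$$

Differentiating under the integral sign with respect to $a$,
$$\frac{dJ}{da} = \int_{0}^{\infty} \frac{12 a}{\left(a^{2} + t^{2}\right)^{2}} \, dt = \frac{3 \pi}{a^{2}},$$
so $\int_{0}^{\infty} - \frac{6}{\left(a^{2} + t^{2}\right)^{2}} \, dt = - \frac{3 \pi}{2 a^{3}}$.

Repeating — each differentiation of $1/(t^2+a^2)^j$ produces $-2ja/(t^2+a^2)^{j+1}$ — and dividing through by $-2ja$ at each step yields, after $3$ differentiations in total,
$$\int_{0}^{\infty} - \frac{6}{\left(a^{2} + t^{2}\right)^{4}} \, dt = - \frac{15 \pi}{16 a^{7}}.$$

Setting $a = \frac{4}{3}$:
$$I = - \frac{32805 \pi}{262144}.$$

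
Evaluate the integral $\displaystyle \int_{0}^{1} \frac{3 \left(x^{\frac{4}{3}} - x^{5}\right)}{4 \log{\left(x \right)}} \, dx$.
$\log{\left(\frac{\sqrt[4]{2} \sqrt{3} \cdot 7^{\frac{3}{4}}}{18} \right)}$

Introduce a parameter $a$ in the exponent: let $I(a) = \int_{0}^{1} \frac{3 \left(- x^{5} + x^{a}\right)}{4 \log{\left(x \right)}} \, dx$.

Since $\dfrac{\partial}{\partial a}\,x^{a} = x^{a} \ln x$, the $\ln x$ in the denominator cancels and
$$\frac{dI}{da} = \int_{0}^{1} \frac{3}{4} x^{a} \, dx = \frac{3}{4} \left[\frac{x^{a+1}}{a+1}\right]_0^1 = \frac{3}{4 \left(a + 1\right)}.$$

Integrating with respect to $a$ gives $I(a) = \frac{3 \log{\left(a + 1 \right)}}{4} - \frac{3 \log{\left(6 \right)}}{4} + C$.

At $a = 5$ the integrand is identically $0$, so $I(5) = 0$. The closed form gives $0$, hence $C = 0$.

Setting $a = \frac{4}{3}$:
$$I = \log{\left(\frac{\sqrt[4]{2} \sqrt{3} \cdot 7^{\frac{3}{4}}}{18} \right)}.$$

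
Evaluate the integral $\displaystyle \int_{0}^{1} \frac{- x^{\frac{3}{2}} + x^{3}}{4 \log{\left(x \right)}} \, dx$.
$\log{\left(\frac{10^{\frac{3}{4}}}{5} \right)}$

Replace the exponent $\frac{3}{2}$ by a parameter $a$: let $I(a) = \int_{0}^{1} \frac{x^{3} - x^{a}}{4 \log{\left(x \right)}} \, dx$.

Since $\dfrac{\partial}{\partial a}\,x^{a} = x^{a} \ln x$, the $\ln x$ in the denominator cancels and
$$\frac{dI}{da} = \int_{0}^{1} - \frac{1}{4} x^{a} \, dx = - \frac{1}{4} \left[\frac{x^{a+1}}{a+1}\right]_0^1 = - \frac{1}{4 a + 4}.$$

Integrating with respect to $a$ gives $I(a) = - \frac{\log{\left(a + 1 \right)}}{4} + \frac{\log{\left(2 \right)}}{2} + C$.

At $a = 3$ the integrand is identically $0$, so $I(3) = 0$. The closed form gives $0$, hence $C = 0$.

Setting $a = \frac{3}{2}$:
$$I = \log{\left(\frac{10^{\frac{3}{4}}}{5} \right)}.$$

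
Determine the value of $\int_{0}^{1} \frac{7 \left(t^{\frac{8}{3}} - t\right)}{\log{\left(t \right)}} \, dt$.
$- \log{\left(\frac{279936}{19487171} \right)}$

Consider the one-parameter family: let $I(a) = \int_{0}^{1} \frac{7 \left(t^{\frac{8}{3}} - t^{a}\right)}{\log{\left(t \right)}} \, dt$.

Since $\dfrac{\partial}{\partial a}\,t^{a} = t^{a} \ln t$, the $\ln t$ in the denominator cancels and
$$\frac{dI}{da} = \int_{0}^{1} -7 t^{a} \, dt = -7 \left[\frac{t^{a+1}}{a+1}\right]_0^1 = - \frac{7}{a + 1}.$$

Integrating with respect to $a$ gives $I(a) = - \log{\left(\frac{2187 \left(a + 1\right)^{7}}{19487171} \right)} + C$.

At $a = \frac{8}{3}$ the integrand is identically $0$, so $I(\frac{8}{3}) = 0$. The closed form gives $0$, hence $C = 0$.

Setting $a = 1$:
$$I = - \log{\left(\frac{279936}{19487171} \right)}.$$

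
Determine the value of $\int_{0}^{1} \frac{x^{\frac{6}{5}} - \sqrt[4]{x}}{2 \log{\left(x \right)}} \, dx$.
$\log{\left(\frac{2 \sqrt{11}}{5} \right)}$

Replace the exponent $\frac{1}{4}$ by a parameter $a$: let $I(a) = \int_{0}^{1} \frac{x^{\frac{6}{5}} - x^{a}}{2 \log{\left(x \right)}} \, dx$.

Since $\dfrac{\partial}{\partial a}\,x^{a} = x^{a} \ln x$, the $\ln x$ in the denominator cancels and
$$\frac{dI}{da} = \int_{0}^{1} - \frac{1}{2} x^{a} \, dx = - \frac{1}{2} \left[\frac{x^{a+1}}{a+1}\right]_0^1 = - \frac{1}{2 a + 2}.$$

Integrating with respect to $a$ gives $I(a) = - \frac{\log{\left(a + 1 \right)}}{2} - \frac{\log{\left(5 \right)}}{2} + \frac{\log{\left(11 \right)}}{2} + C$.

At $a = \frac{6}{5}$ the integrand is identically $0$, so $I(\frac{6}{5}) = 0$. The closed form gives $0$, hence $C = 0$.

Setting $a = \frac{1}{4}$:
$$I = \log{\left(\frac{2 \sqrt{11}}{5} \right)}.$$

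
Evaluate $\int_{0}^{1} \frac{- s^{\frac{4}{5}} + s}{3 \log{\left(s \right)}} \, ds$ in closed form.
$\log{\left(\frac{\sqrt[3]{30}}{3} \right)}$

Consider the one-parameter family: let $I(a) = \int_{0}^{1} \frac{s - s^{a}}{3 \log{\left(s \right)}} \, ds$.

Since $\dfrac{\partial}{\partial a}\,s^{a} = s^{a} \ln s$, the $\ln s$ in the denominator cancels and
$$\frac{dI}{da} = \int_{0}^{1} - \frac{1}{3} s^{a} \, ds = - \frac{1}{3} \left[\frac{s^{a+1}}{a+1}\right]_0^1 = - \frac{1}{3 a + 3}.$$

Integrating with respect to $a$ gives $I(a) = - \frac{\log{\left(a + 1 \right)}}{3} + \frac{\log{\left(2 \right)}}{3} + C$.

At $a = 1$ the integrand is identically $0$, so $I(1) = 0$. The closed form gives $0$, hence $C = 0$.

Setting $a = \frac{4}{5}$:
$$I = \log{\left(\frac{\sqrt[3]{30}}{3} \right)}.$$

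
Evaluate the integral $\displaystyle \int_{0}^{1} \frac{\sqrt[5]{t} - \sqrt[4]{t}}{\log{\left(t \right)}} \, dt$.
$\log{\left(\frac{24}{25} \right)}$

Consider the one-parameter family: let $I(a) = \int_{0}^{1} \frac{- \sqrt[4]{t} + t^{a}}{\log{\left(t \right)}} \, dt$.

Since $\dfrac{\partial}{\partial a}\,t^{a} = t^{a} \ln t$, the $\ln t$ in the denominator cancels and
$$\frac{dI}{da} = \int_{0}^{1} t^{a} \, dt = \left[\frac{t^{a+1}}{a+1}\right]_0^1 = \frac{1}{a + 1}.$$

Integrating with respect to $a$ gives $I(a) = \log{\left(\frac{4 a}{5} + \frac{4}{5} \right)} + C$.

At $a = \frac{1}{4}$ the integrand is identically $0$, so $I(\frac{1}{4}) = 0$. The closed form gives $0$, hence $C = 0$.

Setting $a = \frac{1}{5}$:
$$I = \log{\left(\frac{24}{25} \right)}.$$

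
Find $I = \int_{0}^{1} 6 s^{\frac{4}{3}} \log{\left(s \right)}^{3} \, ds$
$- \frac{2916}{2401}$

Consider the simpler parametrised integral
$$J(a) = \int_{0}^{1} 6 s^{a} \, ds = \frac{6}{a + 1}.$$

Differentiating under the integral sign brings down a factor of $\ln s$:
$$\frac{dJ}{da} = \int_{0}^{1} 6 s^{a} \log{\left(s \right)} \, ds = - \frac{6}{\left(a + 1\right)^{2}}.$$

Repeating $3$ times in total — each differentiation brings down another $\ln s$ — gives
$$\frac{d^{3}J}{da^{3}} = \int_{0}^{1} 6 s^{a} \log{\left(s \right)}^{3} \, ds = - \frac{36}{\left(a + 1\right)^{4}},$$
and the integrand here is exactly the target integrand, so $I = - \frac{36}{\left(a + 1\right)^{4}}$.

Setting $a = \frac{4}{3}$:
$$I = - \frac{2916}{2401}.$$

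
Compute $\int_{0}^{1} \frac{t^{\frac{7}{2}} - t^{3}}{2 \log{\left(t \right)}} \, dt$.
$- \frac{3 \log{\left(2 \right)}}{2} + \log{\left(3 \right)}$

Consider the one-parameter family: let $I(a) = \int_{0}^{1} \frac{t^{\frac{7}{2}} - t^{a}}{2 \log{\left(t \right)}} \, dt$.

Since $\dfrac{\partial}{\partial a}\,t^{a} = t^{a} \ln t$, the $\ln t$ in the denominator cancels and
$$\frac{dI}{da} = \int_{0}^{1} - \frac{1}{2} t^{a} \, dt = - \frac{1}{2} \left[\frac{t^{a+1}}{a+1}\right]_0^1 = - \frac{1}{2 a + 2}.$$

Integrating with respect to $a$ gives $I(a) = - \frac{\log{\left(a + 1 \right)}}{2} - \frac{\log{\left(2 \right)}}{2} + \log{\left(3 \right)} + C$.

At $a = \frac{7}{2}$ the integrand is identically $0$, so $I(\frac{7}{2}) = 0$. The closed form gives $0$, hence $C = 0$.

Setting $a = 3$:
$$I = - \frac{3 \log{\left(2 \right)}}{2} + \log{\left(3 \right)}.$$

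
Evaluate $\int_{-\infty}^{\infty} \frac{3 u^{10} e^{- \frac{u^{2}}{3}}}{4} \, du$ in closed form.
$\frac{688905 \sqrt{3} \sqrt{\pi}}{128}$

Begin with the known integral
$$J(a) = \int_{-\infty}^{\infty} \frac{3 e^{- a u^{2}}}{4} \, du = \frac{3 \sqrt{\pi}}{4 \sqrt{a}}.$$

Differentiating under the integral sign brings down a factor of $(-u^2)$:
$$\frac{dJ}{da} = \int_{-\infty}^{\infty} - \frac{3 u^{2} e^{- a u^{2}}}{4} \, du = - \frac{3 \sqrt{\pi}}{8 a^{\frac{3}{2}}}.$$

Repeating $5$ times in total — each differentiation brings down another $(-u^2)$ — gives
$$\frac{d^{5}J}{da^{5}} = \int_{-\infty}^{\infty} - \frac{3 u^{10} e^{- a u^{2}}}{4} \, du = - \frac{2835 \sqrt{\pi}}{128 a^{\frac{11}{2}}},$$
and the integrand here is $(-1)^{5}$ times the target integrand, so $I = (-1)^{5}\,\frac{d^{5}J}{da^{5}} = \frac{2835 \sqrt{\pi}}{128 a^{\frac{11}{2}}}$.

Setting $a = \frac{1}{3}$:
$$I = \frac{688905 \sqrt{3} \sqrt{\pi}}{128}.$$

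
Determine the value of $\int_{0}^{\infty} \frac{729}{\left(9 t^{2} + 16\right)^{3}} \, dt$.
$\frac{729 \pi}{16384}$

Begin with the known result
$$J(a) = \int_{0}^{\infty} \frac{1}{a^{2} + t^{2}} \, dt = \frac{\pi}{2 a}.$$

Differentiating under the integral sign with respect to $a$,
$$\frac{dJ}{da} = \int_{0}^{\infty} - \frac{2 a}{\left(a^{2} + t^{2}\right)^{2}} \, dt = - \frac{\pi}{2 a^{2}},$$
so $\int_{0}^{\infty} \frac{1}{\left(a^{2} + t^{2}\right)^{2}} \, dt = \frac{\pi}{4 a^{3}}$.

Repeating — each differentiation of $1/(t^2+a^2)^j$ produces $-2ja/(t^2+a^2)^{j+1}$ — and dividing through by $-2ja$ at each step yields, after $2$ differentiations in total,
$$\int_{0}^{\infty} \frac{1}{\left(a^{2} + t^{2}\right)^{3}} \, dt = \frac{3 \pi}{16 a^{5}}.$$

Setting $a = \frac{4}{3}$:
$$I = \frac{729 \pi}{16384}.$$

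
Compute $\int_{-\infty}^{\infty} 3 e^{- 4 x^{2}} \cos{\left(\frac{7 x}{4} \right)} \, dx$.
$\frac{3 \sqrt{\pi}}{2 e^{\frac{49}{256}}}$

Define $I(b) = \int_{-\infty}^{\infty} 3 e^{- 4 x^{2}} \cos{\left(b x \right)} \, dx$.

Differentiating under the integral sign,
$$I'(b) = \int_{-\infty}^{\infty} - 3 x e^{- 4 x^{2}} \sin{\left(b x \right)} \, dx.$$

Integrate $\int_{-\infty}^{\infty} x \sin(b x)\, e^{- 4 x^{2}}\, dx$ by parts with $u = \sin(b x)$ and $dv = x\, e^{- 4 x^{2}}\, dx$, giving $v = - \frac{e^{- 4 x^{2}}}{8}$. The boundary term vanishes and
$$\int_{-\infty}^{\infty} x \sin(b x)\, e^{- 4 x^{2}}\, dx = \frac{b}{8} \int_{-\infty}^{\infty} \cos(b x)\, e^{- 4 x^{2}}\, dx,$$
so $I'(b) = - \frac{b}{8}\, I(b)$.

This is a separable first-order ODE; solving with the initial condition $I(0) = \int_{-\infty}^{\infty} 3 e^{- 4 x^{2}}\,dx = \frac{3 \sqrt{\pi}}{2}$ gives
$$I(b) = \frac{3 \sqrt{\pi} e^{- \frac{b^{2}}{16}}}{2}.$$

Setting $b = \frac{7}{4}$:
$$I = \frac{3 \sqrt{\pi}}{2 e^{\frac{49}{256}}}.$$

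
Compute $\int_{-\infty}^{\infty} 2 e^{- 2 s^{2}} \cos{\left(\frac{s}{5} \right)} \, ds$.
$\frac{\sqrt{2} \sqrt{\pi}}{e^{\frac{1}{200}}}$

Treat the cosine frequency as a parameter and define $I(b) = \int_{-\infty}^{\infty} 2 e^{- 2 s^{2}} \cos{\left(b s \right)} \, ds$.

Differentiating under the integral sign,
$$I'(b) = \int_{-\infty}^{\infty} - 2 s e^{- 2 s^{2}} \sin{\left(b s \right)} \, ds.$$

Integrate $\int_{-\infty}^{\infty} s \sin(b s)\, e^{- 2 s^{2}}\, ds$ by parts with $u = \sin(b s)$ and $dv = s\, e^{- 2 s^{2}}\, ds$, giving $v = - \frac{e^{- 2 s^{2}}}{4}$. The boundary term vanishes and
$$\int_{-\infty}^{\infty} s \sin(b s)\, e^{- 2 s^{2}}\, ds = \frac{b}{4} \int_{-\infty}^{\infty} \cos(b s)\, e^{- 2 s^{2}}\, ds,$$
so $I'(b) = - \frac{b}{4}\, I(b)$.

This is a separable first-order ODE; solving with the initial condition $I(0) = \int_{-\infty}^{\infty} 2 e^{- 2 s^{2}}\,ds = \sqrt{2} \sqrt{\pi}$ gives
$$I(b) = \sqrt{2} \sqrt{\pi} e^{- \frac{b^{2}}{8}}.$$

Setting $b = \frac{1}{5}$:
$$I = \frac{\sqrt{2} \sqrt{\pi}}{e^{\frac{1}{200}}}.$$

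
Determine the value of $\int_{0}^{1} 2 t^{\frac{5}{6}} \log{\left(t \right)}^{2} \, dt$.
$\frac{864}{1331}$

Begin with the known integral
$$J(a) = \int_{0}^{1} 2 t^{a} \, dt = \frac{2}{a + 1}.$$

Differentiating under the integral sign brings down a factor of $\ln t$:
$$\frac{dJ}{da} = \int_{0}^{1} 2 t^{a} \log{\left(t \right)} \, dt = - \frac{2}{\left(a + 1\right)^{2}}.$$

Repeating twice in total — each differentiation brings down another $\ln t$ — gives
$$\frac{d^{2}J}{da^{2}} = \int_{0}^{1} 2 t^{a} \log{\left(t \right)}^{2} \, dt = \frac{4}{\left(a + 1\right)^{3}},$$
and the integrand here is exactly the target integrand, so $I = \frac{4}{\left(a + 1\right)^{3}}$.

Setting $a = \frac{5}{6}$:
$$I = \frac{864}{1331}.$$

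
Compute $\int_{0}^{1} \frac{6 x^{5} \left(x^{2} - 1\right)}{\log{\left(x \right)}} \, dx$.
$- \log{\left(\frac{729}{4096} \right)}$

Replace the exponent $5$ by a parameter $a$: let $I(a) = \int_{0}^{1} \frac{6 \left(x^{7} - x^{a}\right)}{\log{\left(x \right)}} \, dx$.

Since $\dfrac{\partial}{\partial a}\,x^{a} = x^{a} \ln x$, the $\ln x$ in the denominator cancels and
$$\frac{dI}{da} = \int_{0}^{1} -6 x^{a} \, dx = -6 \left[\frac{x^{a+1}}{a+1}\right]_0^1 = - \frac{6}{a + 1}.$$

Integrating with respect to $a$ gives $I(a) = - \log{\left(\frac{\left(a + 1\right)^{6}}{262144} \right)} + C$.

At $a = 7$ the integrand is identically $0$, so $I(7) = 0$. The closed form gives $0$, hence $C = 0$.

Setting $a = 5$:
$$I = - \log{\left(\frac{729}{4096} \right)}.$$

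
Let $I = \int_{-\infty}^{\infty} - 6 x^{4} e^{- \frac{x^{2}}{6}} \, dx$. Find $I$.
$- 162 \sqrt{6} \sqrt{\pi}$

Begin with the known integral
$$J(a) = \int_{-\infty}^{\infty} - 6 e^{- a x^{2}} \, dx = - \frac{6 \sqrt{\pi}}{\sqrt{a}}.$$

Differentiating under the integral sign brings down a factor of $(-x^2)$:
$$\frac{dJ}{da} = \int_{-\infty}^{\infty} 6 x^{2} e^{- a x^{2}} \, dx = \frac{3 \sqrt{\pi}}{a^{\frac{3}{2}}}.$$

Repeating twice in total — each differentiation brings down another $(-x^2)$ — gives
$$\frac{d^{2}J}{da^{2}} = \int_{-\infty}^{\infty} - 6 x^{4} e^{- a x^{2}} \, dx = - \frac{9 \sqrt{\pi}}{2 a^{\frac{5}{2}}},$$
and the integrand here is exactly the target integrand, so $I = - \frac{9 \sqrt{\pi}}{2 a^{\frac{5}{2}}}$.

Setting $a = \frac{1}{6}$:
$$I = - 162 \sqrt{6} \sqrt{\pi}.$$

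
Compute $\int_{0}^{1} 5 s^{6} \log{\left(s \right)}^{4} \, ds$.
$\frac{120}{16807}$

Start from the elementary integral
$$J(a) = \int_{0}^{1} 5 s^{a} \, ds = \frac{5}{a + 1}.$$

Differentiating under the integral sign brings down a factor of $\ln s$:
$$\frac{dJ}{da} = \int_{0}^{1} 5 s^{a} \log{\left(s \right)} \, ds = - \frac{5}{\left(a + 1\right)^{2}}.$$

Repeating $4$ times in total — each differentiation brings down another $\ln s$ — gives
$$\frac{d^{4}J}{da^{4}} = \int_{0}^{1} 5 s^{a} \log{\left(s \right)}^{4} \, ds = \frac{120}{\left(a + 1\right)^{5}},$$
and the integrand here is exactly the target integrand, so $I = \frac{120}{\left(a + 1\right)^{5}}$.

Setting $a = 6$:
$$I = \frac{120}{16807}.$$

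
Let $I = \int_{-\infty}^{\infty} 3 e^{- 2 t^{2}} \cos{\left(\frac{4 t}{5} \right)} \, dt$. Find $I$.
$\frac{3 \sqrt{2} \sqrt{\pi}}{2 e^{\frac{2}{25}}}$

Treat the cosine frequency as a parameter and define $I(b) = \int_{-\infty}^{\infty} 3 e^{- 2 t^{2}} \cos{\left(b t \right)} \, dt$.

Differentiating under the integral sign,
$$I'(b) = \int_{-\infty}^{\infty} - 3 t e^{- 2 t^{2}} \sin{\left(b t \right)} \, dt.$$

Integrate $\int_{-\infty}^{\infty} t \sin(b t)\, e^{- 2 t^{2}}\, dt$ by parts with $u = \sin(b t)$ and $dv = t\, e^{- 2 t^{2}}\, dt$, giving $v = - \frac{e^{- 2 t^{2}}}{4}$. The boundary term vanishes and
$$\int_{-\infty}^{\infty} t \sin(b t)\, e^{- 2 t^{2}}\, dt = \frac{b}{4} \int_{-\infty}^{\infty} \cos(b t)\, e^{- 2 t^{2}}\, dt,$$
so $I'(b) = - \frac{b}{4}\, I(b)$.

This is a separable first-order ODE; solving with the initial condition $I(0) = \int_{-\infty}^{\infty} 3 e^{- 2 t^{2}}\,dt = \frac{3 \sqrt{2} \sqrt{\pi}}{2}$ gives
$$I(b) = \frac{3 \sqrt{2} \sqrt{\pi} e^{- \frac{b^{2}}{8}}}{2}.$$

Setting $b = \frac{4}{5}$:
$$I = \frac{3 \sqrt{2} \sqrt{\pi}}{2 e^{\frac{2}{25}}}.$$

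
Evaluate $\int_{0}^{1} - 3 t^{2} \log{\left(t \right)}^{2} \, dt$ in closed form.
$- \frac{2}{9}$

Consider the simpler parametrised integral
$$J(a) = \int_{0}^{1} - 3 t^{a} \, dt = - \frac{3}{a + 1}.$$

Differentiating under the integral sign brings down a factor of $\ln t$:
$$\frac{dJ}{da} = \int_{0}^{1} - 3 t^{a} \log{\left(t \right)} \, dt = \frac{3}{\left(a + 1\right)^{2}}.$$

Repeating twice in total — each differentiation brings down another $\ln t$ — gives
$$\frac{d^{2}J}{da^{2}} = \int_{0}^{1} - 3 t^{a} \log{\left(t \right)}^{2} \, dt = - \frac{6}{\left(a + 1\right)^{3}},$$
and the integrand here is exactly the target integrand, so $I = - \frac{6}{\left(a + 1\right)^{3}}$.

Setting $a = 2$:
$$I = - \frac{2}{9}.$$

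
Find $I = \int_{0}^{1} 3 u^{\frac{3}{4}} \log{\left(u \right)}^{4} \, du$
$\frac{73728}{16807}$

Start from the elementary integral
$$J(a) = \int_{0}^{1} 3 u^{a} \, du = \frac{3}{a + 1}.$$

Differentiating under the integral sign brings down a factor of $\ln u$:
$$\frac{dJ}{da} = \int_{0}^{1} 3 u^{a} \log{\left(u \right)} \, du = - \frac{3}{\left(a + 1\right)^{2}}.$$

Repeating $4$ times in total — each differentiation brings down another $\ln u$ — gives
$$\frac{d^{4}J}{da^{4}} = \int_{0}^{1} 3 u^{a} \log{\left(u \right)}^{4} \, du = \frac{72}{\left(a + 1\right)^{5}},$$
and the integrand here is exactly the target integrand, so $I = \frac{72}{\left(a + 1\right)^{5}}$.

Setting $a = \frac{3}{4}$:
$$I = \frac{73728}{16807}.$$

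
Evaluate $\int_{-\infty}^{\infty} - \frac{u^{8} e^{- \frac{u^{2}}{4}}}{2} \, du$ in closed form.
$- 1680 \sqrt{\pi}$

Start from the elementary integral
$$J(a) = \int_{-\infty}^{\infty} - \frac{e^{- a u^{2}}}{2} \, du = - \frac{\sqrt{\pi}}{2 \sqrt{a}}.$$

Differentiating under the integral sign brings down a factor of $(-u^2)$:
$$\frac{dJ}{da} = \int_{-\infty}^{\infty} \frac{u^{2} e^{- a u^{2}}}{2} \, du = \frac{\sqrt{\pi}}{4 a^{\frac{3}{2}}}.$$

Repeating $4$ times in total — each differentiation brings down another $(-u^2)$ — gives
$$\frac{d^{4}J}{da^{4}} = \int_{-\infty}^{\infty} - \frac{u^{8} e^{- a u^{2}}}{2} \, du = - \frac{105 \sqrt{\pi}}{32 a^{\frac{9}{2}}},$$
and the integrand here is exactly the target integrand, so $I = - \frac{105 \sqrt{\pi}}{32 a^{\frac{9}{2}}}$.

Setting $a = \frac{1}{4}$:
$$I = - 1680 \sqrt{\pi}.$$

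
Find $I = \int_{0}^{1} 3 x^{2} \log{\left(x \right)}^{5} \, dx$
$- \frac{40}{81}$

Start from the elementary integral
$$J(a) = \int_{0}^{1} 3 x^{a} \, dx = \frac{3}{a + 1}.$$

Differentiating under the integral sign brings down a factor of $\ln x$:
$$\frac{dJ}{da} = \int_{0}^{1} 3 x^{a} \log{\left(x \right)} \, dx = - \frac{3}{\left(a + 1\right)^{2}}.$$

Repeating $5$ times in total — each differentiation brings down another $\ln x$ — gives
$$\frac{d^{5}J}{da^{5}} = \int_{0}^{1} 3 x^{a} \log{\left(x \right)}^{5} \, dx = - \frac{360}{\left(a + 1\right)^{6}},$$
and the integrand here is exactly the target integrand, so $I = - \frac{360}{\left(a + 1\right)^{6}}$.

Setting $a = 2$:
$$I = - \frac{40}{81}.$$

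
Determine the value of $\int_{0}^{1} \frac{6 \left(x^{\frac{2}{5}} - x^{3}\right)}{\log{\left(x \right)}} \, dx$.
$- \log{\left(\frac{64000000}{117649} \right)}$

Consider the one-parameter family: let $I(a) = \int_{0}^{1} \frac{6 \left(x^{\frac{2}{5}} - x^{a}\right)}{\log{\left(x \right)}} \, dx$.

Since $\dfrac{\partial}{\partial a}\,x^{a} = x^{a} \ln x$, the $\ln x$ in the denominator cancels and
$$\frac{dI}{da} = \int_{0}^{1} -6 x^{a} \, dx = -6 \left[\frac{x^{a+1}}{a+1}\right]_0^1 = - \frac{6}{a + 1}.$$

Integrating with respect to $a$ gives $I(a) = - \log{\left(\frac{15625 \left(a + 1\right)^{6}}{117649} \right)} + C$.

At $a = \frac{2}{5}$ the integrand is identically $0$, so $I(\frac{2}{5}) = 0$. The closed form gives $0$, hence $C = 0$.

Setting $a = 3$:
$$I = - \log{\left(\frac{64000000}{117649} \right)}.$$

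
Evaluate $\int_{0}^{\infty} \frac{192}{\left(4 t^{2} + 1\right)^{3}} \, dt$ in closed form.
$18 \pi$

Begin with the known result
$$J(a) = \int_{0}^{\infty} \frac{3}{a^{2} + t^{2}} \, dt = \frac{3 \pi}{2 a}.$$

Differentiating under the integral sign with respect to $a$,
$$\frac{dJ}{da} = \int_{0}^{\infty} - \frac{6 a}{\left(a^{2} + t^{2}\right)^{2}} \, dt = - \frac{3 \pi}{2 a^{2}},$$
so $\int_{0}^{\infty} \frac{3}{\left(a^{2} + t^{2}\right)^{2}} \, dt = \frac{3 \pi}{4 a^{3}}$.

Repeating — each differentiation of $1/(t^2+a^2)^j$ produces $-2ja/(t^2+a^2)^{j+1}$ — and dividing through by $-2ja$ at each step yields, after $2$ differentiations in total,
$$\int_{0}^{\infty} \frac{3}{\left(a^{2} + t^{2}\right)^{3}} \, dt = \frac{9 \pi}{16 a^{5}}.$$

Setting $a = \frac{1}{2}$:
$$I = 18 \pi.$$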